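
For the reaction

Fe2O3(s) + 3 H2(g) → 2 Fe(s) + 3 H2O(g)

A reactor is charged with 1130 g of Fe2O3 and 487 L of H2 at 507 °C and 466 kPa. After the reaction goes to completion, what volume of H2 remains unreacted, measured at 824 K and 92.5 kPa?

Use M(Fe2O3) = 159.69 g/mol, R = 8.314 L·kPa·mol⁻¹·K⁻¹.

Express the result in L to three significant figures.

1020 L

n(Fe2O3) = 1130 / 159.69 = 7.076 mol
n(H2) = PV/RT = (466 × 487) / (8.314 × 780.15) = 34.99 mol
For 7.076 mol Fe2O3, stoichiometry requires (3/1) × 7.076 = 21.23 mol H2; 34.99 mol is available, so Fe2O3 is limiting.
n(H2) consumed = (3/1) × 7.076 = 21.23 mol; remaining = 34.99 − 21.23 = 13.76 mol
V(H2) = nRT/P = 13.76 × 8.314 × 824 / 92.5 = 1019 L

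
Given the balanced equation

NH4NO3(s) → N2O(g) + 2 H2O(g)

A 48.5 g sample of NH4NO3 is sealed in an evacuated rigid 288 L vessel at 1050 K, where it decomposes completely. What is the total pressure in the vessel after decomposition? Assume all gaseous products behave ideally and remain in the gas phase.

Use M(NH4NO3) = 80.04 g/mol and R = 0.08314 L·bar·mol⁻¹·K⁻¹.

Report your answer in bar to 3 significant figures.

0.551 bar

n(NH4NO3) = 48.5 / 80.04 = 0.6059 mol
n(gas produced) = (3/1) × 0.6059 = 1.818 mol
P = nRT/V = 1.818 × 0.08314 × 1050 / 288 = 0.5511 bar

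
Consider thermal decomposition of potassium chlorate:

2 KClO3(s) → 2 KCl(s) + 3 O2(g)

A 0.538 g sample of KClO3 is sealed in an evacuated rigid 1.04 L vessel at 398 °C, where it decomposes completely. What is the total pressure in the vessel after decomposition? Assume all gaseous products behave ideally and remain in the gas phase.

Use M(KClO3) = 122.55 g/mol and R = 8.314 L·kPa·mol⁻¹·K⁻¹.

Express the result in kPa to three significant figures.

35.3 kPa

n(KClO3) = 0.538 / 122.55 = 0.004390 mol
n(gas produced) = (3/2) × 0.004390 = 0.006585 mol
P = nRT/V = 0.006585 × 8.314 × 671.15 / 1.04 = 35.33 kPa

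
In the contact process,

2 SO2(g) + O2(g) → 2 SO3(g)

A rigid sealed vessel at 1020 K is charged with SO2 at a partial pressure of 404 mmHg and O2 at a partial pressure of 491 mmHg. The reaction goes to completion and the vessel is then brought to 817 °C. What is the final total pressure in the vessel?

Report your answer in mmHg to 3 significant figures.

With V and T fixed, P_i ∝ n_i, so the mole ratios apply directly to partial pressures at 1020 K.
P(O2) required for 404 mmHg of SO2 = (1/2) × 404 = 202.0 mmHg; available 491 mmHg, so SO2 is limiting.
P(O2) remaining = 491 − (1/2) × 404 = 289.0 mmHg
P(gaseous products) = (2)/2 × 404 = 404.0 mmHg
P_total at 1020 K = 289.0 + 404.0 = 693.0 mmHg
Scaling to 817 °C: P = 693.0 × 1090.15/1020 = 740.7 mmHg

741 mmHg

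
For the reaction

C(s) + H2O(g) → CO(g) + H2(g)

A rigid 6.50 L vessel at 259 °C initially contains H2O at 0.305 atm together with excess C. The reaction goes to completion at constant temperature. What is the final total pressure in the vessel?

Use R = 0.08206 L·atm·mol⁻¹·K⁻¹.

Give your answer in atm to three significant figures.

At constant T and V, P ∝ n(gas): 1 mol gas → 2 mol gas.
P_final = (2/1) × 0.305 = 0.6100 atm

0.610 atm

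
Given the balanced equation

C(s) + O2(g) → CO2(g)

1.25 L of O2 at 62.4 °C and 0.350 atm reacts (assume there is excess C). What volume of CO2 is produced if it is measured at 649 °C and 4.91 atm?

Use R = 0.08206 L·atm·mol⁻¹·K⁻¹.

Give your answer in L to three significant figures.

n(O2) = PV/RT = (0.350 × 1.25) / (0.08206 × 335.55) = 0.01589 mol
n(CO2) = (1/1) × 0.01589 = 0.01589 mol
V = nRT/P = 0.01589 × 0.08206 × 922.15 / 4.91 = 0.2449 L

0.245 L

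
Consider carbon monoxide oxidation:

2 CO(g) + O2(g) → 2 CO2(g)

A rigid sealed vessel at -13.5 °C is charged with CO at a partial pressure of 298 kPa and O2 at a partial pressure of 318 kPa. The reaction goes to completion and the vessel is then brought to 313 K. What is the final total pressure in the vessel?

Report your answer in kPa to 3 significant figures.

At constant V, partial pressures at -13.5 °C are proportional to moles, so apply stoichiometry directly to pressures.
P(O2) required for 298 kPa of CO = (1/2) × 298 = 149.0 kPa; available 318 kPa, so CO is limiting.
P(O2) remaining = 318 − (1/2) × 298 = 169.0 kPa
P(gaseous products) = (2)/2 × 298 = 298.0 kPa
P_total at -13.5 °C = 169.0 + 298.0 = 467.0 kPa
Scaling to 313 K: P = 467.0 × 313/259.65 = 563.0 kPa

563 kPa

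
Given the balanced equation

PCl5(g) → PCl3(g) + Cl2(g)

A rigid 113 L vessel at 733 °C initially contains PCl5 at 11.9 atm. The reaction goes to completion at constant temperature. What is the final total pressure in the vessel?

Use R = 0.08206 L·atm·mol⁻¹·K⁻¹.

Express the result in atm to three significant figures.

23.8 atm

At constant T and V, P ∝ n(gas): 1 mol gas → 2 mol gas.
P_final = (2/1) × 11.9 = 23.80 atm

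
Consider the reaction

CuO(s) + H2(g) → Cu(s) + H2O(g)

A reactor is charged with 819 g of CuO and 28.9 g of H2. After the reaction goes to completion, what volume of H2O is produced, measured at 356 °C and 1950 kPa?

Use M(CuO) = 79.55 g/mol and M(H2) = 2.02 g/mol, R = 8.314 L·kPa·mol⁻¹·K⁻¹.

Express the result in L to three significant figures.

27.6 L

n(CuO) = 819 / 79.55 = 10.30 mol
n(H2) = 28.9 / 2.02 = 14.31 mol
For 10.30 mol CuO, stoichiometry requires (1/1) × 10.30 = 10.30 mol H2; 14.31 mol is available, so CuO is limiting.
n(H2O) = (1/1) × 10.30 = 10.30 mol
V(H2O) = nRT/P = 10.30 × 8.314 × 629.15 / 1950 = 27.63 L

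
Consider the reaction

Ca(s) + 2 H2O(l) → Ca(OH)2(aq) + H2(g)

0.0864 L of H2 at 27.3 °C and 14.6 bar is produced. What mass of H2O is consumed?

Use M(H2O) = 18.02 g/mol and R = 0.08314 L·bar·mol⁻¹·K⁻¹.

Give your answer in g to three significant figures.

n(H2) = PV/RT = (14.6 × 0.0864) / (0.08314 × 300.45) = 0.05050 mol
n(H2O) = (2/1) × 0.05050 = 0.1010 mol
m(H2O) = 0.1010 × 18.02 = 1.820 g

1.82 g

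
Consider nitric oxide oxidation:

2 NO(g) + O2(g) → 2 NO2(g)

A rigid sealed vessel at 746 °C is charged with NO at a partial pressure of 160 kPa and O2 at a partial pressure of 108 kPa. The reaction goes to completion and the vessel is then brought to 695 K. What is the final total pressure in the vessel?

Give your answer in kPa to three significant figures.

128 kPa

At constant V, partial pressures at 746 °C are proportional to moles, so apply stoichiometry directly to pressures.
P(O2) required for 160 kPa of NO = (1/2) × 160 = 80.00 kPa; available 108 kPa, so NO is limiting.
P(O2) remaining = 108 − (1/2) × 160 = 28.00 kPa
P(gaseous products) = (2)/2 × 160 = 160.0 kPa
P_total at 746 °C = 28.00 + 160.0 = 188.0 kPa
Scaling to 695 K: P = 188.0 × 695/1019.15 = 128.2 kPa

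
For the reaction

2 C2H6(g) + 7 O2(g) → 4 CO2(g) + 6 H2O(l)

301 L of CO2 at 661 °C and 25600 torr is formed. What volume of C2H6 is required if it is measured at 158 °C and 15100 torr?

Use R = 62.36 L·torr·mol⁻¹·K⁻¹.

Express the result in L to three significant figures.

n(CO2) = PV/RT = (25600 × 301) / (62.36 × 934.15) = 132.3 mol
n(C2H6) = (2/4) × 132.3 = 66.15 mol
V = nRT/P = 66.15 × 62.36 × 431.15 / 15100 = 117.8 L

118 L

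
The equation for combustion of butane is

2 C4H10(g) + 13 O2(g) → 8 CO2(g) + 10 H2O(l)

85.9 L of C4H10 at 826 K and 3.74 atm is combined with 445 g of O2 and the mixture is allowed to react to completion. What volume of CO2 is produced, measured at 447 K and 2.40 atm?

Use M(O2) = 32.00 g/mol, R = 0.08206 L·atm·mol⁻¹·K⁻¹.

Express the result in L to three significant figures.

131 L

n(C4H10) = PV/RT = (3.74 × 85.9) / (0.08206 × 826) = 4.740 mol
n(O2) = 445 / 32.00 = 13.91 mol
For 4.740 mol C4H10, stoichiometry requires (13/2) × 4.740 = 30.81 mol O2; 13.91 mol is available, so O2 is limiting.
n(CO2) = (8/13) × 13.91 = 8.560 mol
V(CO2) = nRT/P = 8.560 × 0.08206 × 447 / 2.40 = 130.8 L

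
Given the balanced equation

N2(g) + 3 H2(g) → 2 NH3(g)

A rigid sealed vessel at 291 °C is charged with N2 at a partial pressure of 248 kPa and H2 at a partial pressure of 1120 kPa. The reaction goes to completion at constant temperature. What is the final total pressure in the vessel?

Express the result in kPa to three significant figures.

872 kPa

With V and T fixed, P_i ∝ n_i, so the mole ratios apply directly to partial pressures at 291 °C.
P(H2) required for 248 kPa of N2 = (3/1) × 248 = 744.0 kPa; available 1120 kPa, so N2 is limiting.
P(H2) remaining = 1120 − (3/1) × 248 = 376.0 kPa
P(gaseous products) = (2)/1 × 248 = 496.0 kPa
P_total at 291 °C = 376.0 + 496.0 = 872.0 kPa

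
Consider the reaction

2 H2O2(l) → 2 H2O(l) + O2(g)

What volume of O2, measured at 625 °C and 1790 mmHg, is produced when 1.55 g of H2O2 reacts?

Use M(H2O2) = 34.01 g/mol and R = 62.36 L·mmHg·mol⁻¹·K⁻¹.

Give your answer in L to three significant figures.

n(H2O2) = 1.550 / 34.01 = 0.04557 mol
n(O2) = (1/2) × 0.04557 = 0.02278 mol
V = nRT/P = 0.02278 × 62.36 × 898.15 / 1790 = 0.7128 L

0.713 L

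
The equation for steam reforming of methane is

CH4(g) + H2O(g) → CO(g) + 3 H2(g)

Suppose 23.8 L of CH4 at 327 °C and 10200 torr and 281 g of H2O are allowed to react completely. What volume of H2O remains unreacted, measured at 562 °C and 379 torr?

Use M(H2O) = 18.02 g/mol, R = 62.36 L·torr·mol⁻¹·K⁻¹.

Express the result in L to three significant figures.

n(CH4) = PV/RT = (10200 × 23.8) / (62.36 × 600.15) = 6.487 mol
n(H2O) = 281 / 18.02 = 15.59 mol
For 6.487 mol CH4, stoichiometry requires (1/1) × 6.487 = 6.487 mol H2O; 15.59 mol is available, so CH4 is limiting.
n(H2O) consumed = (1/1) × 6.487 = 6.487 mol; remaining = 15.59 − 6.487 = 9.103 mol
V(H2O) = nRT/P = 9.103 × 62.36 × 835.15 / 379 = 1251 L

1250 L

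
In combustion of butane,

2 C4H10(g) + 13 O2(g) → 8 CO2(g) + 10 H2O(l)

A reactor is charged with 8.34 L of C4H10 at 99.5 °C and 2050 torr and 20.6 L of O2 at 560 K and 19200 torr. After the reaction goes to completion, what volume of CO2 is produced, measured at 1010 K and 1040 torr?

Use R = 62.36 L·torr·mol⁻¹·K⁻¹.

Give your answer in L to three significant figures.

178 L

n(C4H10) = PV/RT = (2050 × 8.34) / (62.36 × 372.65) = 0.7357 mol
n(O2) = PV/RT = (19200 × 20.6) / (62.36 × 560) = 11.33 mol
For 0.7357 mol C4H10, stoichiometry requires (13/2) × 0.7357 = 4.782 mol O2; 11.33 mol is available, so C4H10 is limiting.
n(CO2) = (8/2) × 0.7357 = 2.943 mol
V(CO2) = nRT/P = 2.943 × 62.36 × 1010 / 1040 = 178.2 L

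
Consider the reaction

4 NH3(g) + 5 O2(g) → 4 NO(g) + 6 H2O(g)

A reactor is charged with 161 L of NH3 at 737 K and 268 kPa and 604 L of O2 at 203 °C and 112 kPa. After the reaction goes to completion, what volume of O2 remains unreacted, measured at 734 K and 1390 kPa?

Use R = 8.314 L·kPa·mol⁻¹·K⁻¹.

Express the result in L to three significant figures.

n(NH3) = PV/RT = (268 × 161) / (8.314 × 737) = 7.042 mol
n(O2) = PV/RT = (112 × 604) / (8.314 × 476.15) = 17.09 mol
For 7.042 mol NH3, stoichiometry requires (5/4) × 7.042 = 8.803 mol O2; 17.09 mol is available, so NH3 is limiting.
n(O2) consumed = (5/4) × 7.042 = 8.803 mol; remaining = 17.09 − 8.803 = 8.287 mol
V(O2) = nRT/P = 8.287 × 8.314 × 734 / 1390 = 36.38 L

36.4 L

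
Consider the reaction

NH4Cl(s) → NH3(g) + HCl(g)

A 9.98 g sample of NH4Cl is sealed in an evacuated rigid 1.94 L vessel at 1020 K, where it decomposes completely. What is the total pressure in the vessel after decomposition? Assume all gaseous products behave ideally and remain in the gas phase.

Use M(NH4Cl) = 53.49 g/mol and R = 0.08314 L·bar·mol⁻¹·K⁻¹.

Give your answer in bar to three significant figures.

n(NH4Cl) = 9.98 / 53.49 = 0.1866 mol
n(gas produced) = (2/1) × 0.1866 = 0.3732 mol
P = nRT/V = 0.3732 × 0.08314 × 1020 / 1.94 = 16.31 bar

16.3 bar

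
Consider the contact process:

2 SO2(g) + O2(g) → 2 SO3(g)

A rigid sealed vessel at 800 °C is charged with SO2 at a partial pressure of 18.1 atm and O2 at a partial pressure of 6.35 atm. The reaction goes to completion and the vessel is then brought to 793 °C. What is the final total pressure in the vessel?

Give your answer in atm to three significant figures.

18.0 atm

Because the vessel is rigid and T is held at 800 °C, work the stoichiometry in partial pressures (P_i = n_iRT/V).
P(O2) required for 18.1 atm of SO2 = (1/2) × 18.1 = 9.050 atm; available 6.35 atm, so O2 is limiting.
P(SO2) remaining = 18.1 − (2/1) × 6.35 = 5.400 atm
P(gaseous products) = (2)/1 × 6.35 = 12.70 atm
P_total at 800 °C = 5.400 + 12.70 = 18.10 atm
Scaling to 793 °C: P = 18.10 × 1066.15/1073.15 = 17.98 atm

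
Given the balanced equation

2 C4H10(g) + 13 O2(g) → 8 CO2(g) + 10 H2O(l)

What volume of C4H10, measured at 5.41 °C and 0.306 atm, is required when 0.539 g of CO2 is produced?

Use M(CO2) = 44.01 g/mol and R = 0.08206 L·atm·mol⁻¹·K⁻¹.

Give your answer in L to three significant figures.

n(CO2) = 0.5390 / 44.01 = 0.01225 mol
n(C4H10) = (2/8) × 0.01225 = 0.003063 mol
V = nRT/P = 0.003063 × 0.08206 × 278.56 / 0.306 = 0.2288 L

0.229 L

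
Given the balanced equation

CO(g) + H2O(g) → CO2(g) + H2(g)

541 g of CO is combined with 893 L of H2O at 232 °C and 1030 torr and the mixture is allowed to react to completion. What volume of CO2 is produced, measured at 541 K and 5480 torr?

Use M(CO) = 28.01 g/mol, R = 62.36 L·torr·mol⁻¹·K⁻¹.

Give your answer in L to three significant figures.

119 L

n(CO) = 541 / 28.01 = 19.31 mol
n(H2O) = PV/RT = (1030 × 893) / (62.36 × 505.15) = 29.20 mol
For 19.31 mol CO, stoichiometry requires (1/1) × 19.31 = 19.31 mol H2O; 29.20 mol is available, so CO is limiting.
n(CO2) = (1/1) × 19.31 = 19.31 mol
V(CO2) = nRT/P = 19.31 × 62.36 × 541 / 5480 = 118.9 L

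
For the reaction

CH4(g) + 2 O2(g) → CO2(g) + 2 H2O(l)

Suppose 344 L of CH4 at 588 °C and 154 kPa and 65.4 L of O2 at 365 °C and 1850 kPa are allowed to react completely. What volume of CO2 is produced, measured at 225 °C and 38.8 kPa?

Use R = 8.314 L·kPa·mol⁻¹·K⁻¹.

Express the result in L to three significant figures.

n(CH4) = PV/RT = (154 × 344) / (8.314 × 861.15) = 7.399 mol
n(O2) = PV/RT = (1850 × 65.4) / (8.314 × 638.15) = 22.80 mol
For 7.399 mol CH4, stoichiometry requires (2/1) × 7.399 = 14.80 mol O2; 22.80 mol is available, so CH4 is limiting.
n(CO2) = (1/1) × 7.399 = 7.399 mol
V(CO2) = nRT/P = 7.399 × 8.314 × 498.15 / 38.8 = 789.8 L

790 L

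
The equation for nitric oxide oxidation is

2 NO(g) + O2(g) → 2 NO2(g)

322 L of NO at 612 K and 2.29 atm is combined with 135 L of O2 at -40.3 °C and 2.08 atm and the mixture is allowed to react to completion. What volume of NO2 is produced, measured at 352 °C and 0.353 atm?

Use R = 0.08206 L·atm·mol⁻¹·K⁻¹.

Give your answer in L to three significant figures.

n(NO) = PV/RT = (2.29 × 322) / (0.08206 × 612) = 14.68 mol
n(O2) = PV/RT = (2.08 × 135) / (0.08206 × 232.85) = 14.70 mol
For 14.68 mol NO, stoichiometry requires (1/2) × 14.68 = 7.340 mol O2; 14.70 mol is available, so NO is limiting.
n(NO2) = (2/2) × 14.68 = 14.68 mol
V(NO2) = nRT/P = 14.68 × 0.08206 × 625.15 / 0.353 = 2133 L

2130 L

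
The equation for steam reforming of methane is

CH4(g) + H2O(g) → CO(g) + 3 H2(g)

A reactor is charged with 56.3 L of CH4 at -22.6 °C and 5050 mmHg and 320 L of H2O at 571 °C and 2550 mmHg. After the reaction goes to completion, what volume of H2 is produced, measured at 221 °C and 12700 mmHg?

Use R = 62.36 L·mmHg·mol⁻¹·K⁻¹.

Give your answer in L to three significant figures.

n(CH4) = PV/RT = (5050 × 56.3) / (62.36 × 250.55) = 18.20 mol
n(H2O) = PV/RT = (2550 × 320) / (62.36 × 844.15) = 15.50 mol
For 18.20 mol CH4, stoichiometry requires (1/1) × 18.20 = 18.20 mol H2O; 15.50 mol is available, so H2O is limiting.
n(H2) = (3/1) × 15.50 = 46.50 mol
V(H2) = nRT/P = 46.50 × 62.36 × 494.15 / 12700 = 112.8 L

113 L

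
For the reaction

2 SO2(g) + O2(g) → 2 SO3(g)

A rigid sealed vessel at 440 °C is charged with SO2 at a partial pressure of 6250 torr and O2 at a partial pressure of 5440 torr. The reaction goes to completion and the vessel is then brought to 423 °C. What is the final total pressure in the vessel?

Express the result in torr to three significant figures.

8360 torr

Because the vessel is rigid and T is held at 440 °C, work the stoichiometry in partial pressures (P_i = n_iRT/V).
P(O2) required for 6250 torr of SO2 = (1/2) × 6250 = 3125 torr; available 5440 torr, so SO2 is limiting.
P(O2) remaining = 5440 − (1/2) × 6250 = 2315 torr
P(gaseous products) = (2)/2 × 6250 = 6250 torr
P_total at 440 °C = 2315 + 6250 = 8565 torr
Scaling to 423 °C: P = 8565 × 696.15/713.15 = 8361 torr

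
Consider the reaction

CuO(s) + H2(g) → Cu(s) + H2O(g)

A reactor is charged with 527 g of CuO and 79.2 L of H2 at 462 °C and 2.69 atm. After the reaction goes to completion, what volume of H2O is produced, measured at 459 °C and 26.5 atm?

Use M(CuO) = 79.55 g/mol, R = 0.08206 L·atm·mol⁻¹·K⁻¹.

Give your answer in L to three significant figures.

8.01 L

n(CuO) = 527 / 79.55 = 6.625 mol
n(H2) = PV/RT = (2.69 × 79.2) / (0.08206 × 735.15) = 3.532 mol
For 6.625 mol CuO, stoichiometry requires (1/1) × 6.625 = 6.625 mol H2; 3.532 mol is available, so H2 is limiting.
n(H2O) = (1/1) × 3.532 = 3.532 mol
V(H2O) = nRT/P = 3.532 × 0.08206 × 732.15 / 26.5 = 8.008 L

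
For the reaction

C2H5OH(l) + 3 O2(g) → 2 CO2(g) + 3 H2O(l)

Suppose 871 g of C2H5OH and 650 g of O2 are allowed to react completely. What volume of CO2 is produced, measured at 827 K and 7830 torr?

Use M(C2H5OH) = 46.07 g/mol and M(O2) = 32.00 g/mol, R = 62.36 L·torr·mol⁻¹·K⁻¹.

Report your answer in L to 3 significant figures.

89.2 L

n(C2H5OH) = 871 / 46.07 = 18.91 mol
n(O2) = 650 / 32.00 = 20.31 mol
For 18.91 mol C2H5OH, stoichiometry requires (3/1) × 18.91 = 56.73 mol O2; 20.31 mol is available, so O2 is limiting.
n(CO2) = (2/3) × 20.31 = 13.54 mol
V(CO2) = nRT/P = 13.54 × 62.36 × 827 / 7830 = 89.18 L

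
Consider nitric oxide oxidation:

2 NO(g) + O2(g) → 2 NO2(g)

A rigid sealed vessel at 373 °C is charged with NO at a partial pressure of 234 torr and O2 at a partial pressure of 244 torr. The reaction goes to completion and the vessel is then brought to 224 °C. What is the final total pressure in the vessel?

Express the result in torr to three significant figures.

With V and T fixed, P_i ∝ n_i, so the mole ratios apply directly to partial pressures at 373 °C.
P(O2) required for 234 torr of NO = (1/2) × 234 = 117.0 torr; available 244 torr, so NO is limiting.
P(O2) remaining = 244 − (1/2) × 234 = 127.0 torr
P(gaseous products) = (2)/2 × 234 = 234.0 torr
P_total at 373 °C = 127.0 + 234.0 = 361.0 torr
Scaling to 224 °C: P = 361.0 × 497.15/646.15 = 277.8 torr

278 torr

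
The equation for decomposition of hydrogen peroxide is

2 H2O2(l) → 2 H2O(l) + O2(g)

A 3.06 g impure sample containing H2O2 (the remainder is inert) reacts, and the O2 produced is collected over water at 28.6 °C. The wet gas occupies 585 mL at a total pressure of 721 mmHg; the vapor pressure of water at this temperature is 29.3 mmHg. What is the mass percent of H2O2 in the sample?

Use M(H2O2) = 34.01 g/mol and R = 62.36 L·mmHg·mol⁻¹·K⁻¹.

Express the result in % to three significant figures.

47.8 %

P(O2) = 721 − 29.3 = 691.7 mmHg
n(O2) = PV/RT = (691.7 × 0.5850) / (62.36 × 301.75) = 0.02150 mol
n(H2O2) = (2/1) × 0.02150 = 0.04300 mol
m(H2O2) = 0.04300 × 34.01 = 1.462 g
%H2O2 = 1.462 / 3.06 × 100 = 47.78%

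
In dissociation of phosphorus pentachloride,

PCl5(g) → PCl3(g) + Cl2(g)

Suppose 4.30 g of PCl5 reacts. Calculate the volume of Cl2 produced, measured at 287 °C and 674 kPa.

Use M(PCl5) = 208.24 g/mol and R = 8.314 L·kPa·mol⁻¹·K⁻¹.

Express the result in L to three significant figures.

0.143 L

n(PCl5) = 4.300 / 208.24 = 0.02065 mol
n(Cl2) = (1/1) × 0.02065 = 0.02065 mol
V = nRT/P = 0.02065 × 8.314 × 560.15 / 674 = 0.1427 L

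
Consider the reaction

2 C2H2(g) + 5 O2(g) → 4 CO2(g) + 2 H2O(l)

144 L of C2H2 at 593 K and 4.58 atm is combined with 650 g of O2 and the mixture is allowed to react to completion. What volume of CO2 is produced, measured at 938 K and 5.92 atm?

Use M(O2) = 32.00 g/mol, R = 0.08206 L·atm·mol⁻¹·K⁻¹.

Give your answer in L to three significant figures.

n(C2H2) = PV/RT = (4.58 × 144) / (0.08206 × 593) = 13.55 mol
n(O2) = 650 / 32.00 = 20.31 mol
For 13.55 mol C2H2, stoichiometry requires (5/2) × 13.55 = 33.88 mol O2; 20.31 mol is available, so O2 is limiting.
n(CO2) = (4/5) × 20.31 = 16.25 mol
V(CO2) = nRT/P = 16.25 × 0.08206 × 938 / 5.92 = 211.3 L

211 L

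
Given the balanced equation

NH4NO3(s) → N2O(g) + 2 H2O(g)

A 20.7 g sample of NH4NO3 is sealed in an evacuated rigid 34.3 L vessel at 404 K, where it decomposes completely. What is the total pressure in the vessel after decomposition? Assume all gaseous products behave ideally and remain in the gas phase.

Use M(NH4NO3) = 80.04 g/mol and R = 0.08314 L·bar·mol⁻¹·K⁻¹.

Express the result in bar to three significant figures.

0.760 bar

n(NH4NO3) = 20.7 / 80.04 = 0.2586 mol
n(gas produced) = (3/1) × 0.2586 = 0.7758 mol
P = nRT/V = 0.7758 × 0.08314 × 404 / 34.3 = 0.7597 bar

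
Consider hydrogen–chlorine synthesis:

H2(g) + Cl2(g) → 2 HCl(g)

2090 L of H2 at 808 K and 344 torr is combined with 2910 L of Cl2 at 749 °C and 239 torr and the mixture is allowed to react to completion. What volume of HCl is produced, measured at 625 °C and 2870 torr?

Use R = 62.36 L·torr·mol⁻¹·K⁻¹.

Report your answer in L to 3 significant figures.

n(H2) = PV/RT = (344 × 2090) / (62.36 × 808) = 14.27 mol
n(Cl2) = PV/RT = (239 × 2910) / (62.36 × 1022.15) = 10.91 mol
For 14.27 mol H2, stoichiometry requires (1/1) × 14.27 = 14.27 mol Cl2; 10.91 mol is available, so Cl2 is limiting.
n(HCl) = (2/1) × 10.91 = 21.82 mol
V(HCl) = nRT/P = 21.82 × 62.36 × 898.15 / 2870 = 425.8 L

426 L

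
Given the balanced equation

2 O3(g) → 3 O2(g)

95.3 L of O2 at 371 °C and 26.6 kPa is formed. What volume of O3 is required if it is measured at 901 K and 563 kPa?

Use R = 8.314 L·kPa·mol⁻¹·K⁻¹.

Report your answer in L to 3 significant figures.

n(O2) = PV/RT = (26.6 × 95.3) / (8.314 × 644.15) = 0.4733 mol
n(O3) = (2/3) × 0.4733 = 0.3155 mol
V = nRT/P = 0.3155 × 8.314 × 901 / 563 = 4.198 L

4.20 L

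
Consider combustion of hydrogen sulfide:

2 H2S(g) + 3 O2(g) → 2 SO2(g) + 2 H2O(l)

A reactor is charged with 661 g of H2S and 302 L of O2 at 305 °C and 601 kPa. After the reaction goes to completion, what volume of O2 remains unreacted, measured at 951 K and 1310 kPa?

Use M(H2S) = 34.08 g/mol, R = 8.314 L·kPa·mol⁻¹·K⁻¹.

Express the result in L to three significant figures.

n(H2S) = 661 / 34.08 = 19.40 mol
n(O2) = PV/RT = (601 × 302) / (8.314 × 578.15) = 37.76 mol
For 19.40 mol H2S, stoichiometry requires (3/2) × 19.40 = 29.10 mol O2; 37.76 mol is available, so H2S is limiting.
n(O2) consumed = (3/2) × 19.40 = 29.10 mol; remaining = 37.76 − 29.10 = 8.660 mol
V(O2) = nRT/P = 8.660 × 8.314 × 951 / 1310 = 52.27 L

52.3 L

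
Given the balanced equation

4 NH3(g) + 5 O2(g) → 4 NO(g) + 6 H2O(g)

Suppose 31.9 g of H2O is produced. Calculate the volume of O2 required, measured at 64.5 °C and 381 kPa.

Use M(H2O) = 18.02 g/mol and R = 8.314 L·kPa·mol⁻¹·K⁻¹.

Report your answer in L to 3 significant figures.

10.9 L

n(H2O) = 31.90 / 18.02 = 1.770 mol
n(O2) = (5/6) × 1.770 = 1.475 mol
V = nRT/P = 1.475 × 8.314 × 337.65 / 381 = 10.87 L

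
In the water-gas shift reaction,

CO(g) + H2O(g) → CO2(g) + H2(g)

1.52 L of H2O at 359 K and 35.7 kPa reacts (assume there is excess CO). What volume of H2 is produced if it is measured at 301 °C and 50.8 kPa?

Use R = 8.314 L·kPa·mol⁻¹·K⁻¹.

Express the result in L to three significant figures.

n(H2O) = PV/RT = (35.7 × 1.52) / (8.314 × 359) = 0.01818 mol
n(H2) = (1/1) × 0.01818 = 0.01818 mol
V = nRT/P = 0.01818 × 8.314 × 574.15 / 50.8 = 1.708 L

1.71 L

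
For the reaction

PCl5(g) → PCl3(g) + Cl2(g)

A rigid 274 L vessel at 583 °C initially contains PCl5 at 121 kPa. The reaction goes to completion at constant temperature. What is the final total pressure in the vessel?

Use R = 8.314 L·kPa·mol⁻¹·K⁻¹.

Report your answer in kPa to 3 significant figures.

242 kPa

Since T and V are fixed, P_final/P_initial = n_final/n_initial = 2/1.
P_final = (2/1) × 121 = 242.0 kPa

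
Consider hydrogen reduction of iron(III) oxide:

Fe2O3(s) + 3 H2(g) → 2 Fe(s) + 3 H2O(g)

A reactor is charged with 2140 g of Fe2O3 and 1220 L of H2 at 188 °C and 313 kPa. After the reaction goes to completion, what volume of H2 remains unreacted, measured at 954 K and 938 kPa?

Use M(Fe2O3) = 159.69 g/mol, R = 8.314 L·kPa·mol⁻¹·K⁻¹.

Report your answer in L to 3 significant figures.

502 L

n(Fe2O3) = 2140 / 159.69 = 13.40 mol
n(H2) = PV/RT = (313 × 1220) / (8.314 × 461.15) = 99.60 mol
For 13.40 mol Fe2O3, stoichiometry requires (3/1) × 13.40 = 40.20 mol H2; 99.60 mol is available, so Fe2O3 is limiting.
n(H2) consumed = (3/1) × 13.40 = 40.20 mol; remaining = 99.60 − 40.20 = 59.40 mol
V(H2) = nRT/P = 59.40 × 8.314 × 954 / 938 = 502.3 L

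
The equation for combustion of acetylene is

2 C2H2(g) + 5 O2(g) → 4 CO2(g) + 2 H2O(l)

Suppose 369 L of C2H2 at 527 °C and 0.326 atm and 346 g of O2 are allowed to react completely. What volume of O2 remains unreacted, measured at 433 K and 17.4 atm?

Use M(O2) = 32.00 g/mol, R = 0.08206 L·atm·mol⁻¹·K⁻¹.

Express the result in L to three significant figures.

n(C2H2) = PV/RT = (0.326 × 369) / (0.08206 × 800.15) = 1.832 mol
n(O2) = 346 / 32.00 = 10.81 mol
For 1.832 mol C2H2, stoichiometry requires (5/2) × 1.832 = 4.580 mol O2; 10.81 mol is available, so C2H2 is limiting.
n(O2) consumed = (5/2) × 1.832 = 4.580 mol; remaining = 10.81 − 4.580 = 6.230 mol
V(O2) = nRT/P = 6.230 × 0.08206 × 433 / 17.4 = 12.72 L

12.7 L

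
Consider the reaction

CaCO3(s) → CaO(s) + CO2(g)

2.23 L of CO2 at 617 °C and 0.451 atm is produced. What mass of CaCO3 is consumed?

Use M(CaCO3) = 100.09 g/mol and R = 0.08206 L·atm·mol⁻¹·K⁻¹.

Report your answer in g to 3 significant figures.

1.38 g

n(CO2) = PV/RT = (0.451 × 2.23) / (0.08206 × 890.15) = 0.01377 mol
n(CaCO3) = (1/1) × 0.01377 = 0.01377 mol
m(CaCO3) = 0.01377 × 100.09 = 1.378 g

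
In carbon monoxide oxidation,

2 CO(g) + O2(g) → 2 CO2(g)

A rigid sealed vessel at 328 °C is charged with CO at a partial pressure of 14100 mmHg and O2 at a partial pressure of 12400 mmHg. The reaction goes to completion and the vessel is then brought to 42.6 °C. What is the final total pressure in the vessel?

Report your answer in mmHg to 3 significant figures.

10200 mmHg

At constant V, partial pressures at 328 °C are proportional to moles, so apply stoichiometry directly to pressures.
P(O2) required for 14100 mmHg of CO = (1/2) × 14100 = 7050 mmHg; available 12400 mmHg, so CO is limiting.
P(O2) remaining = 12400 − (1/2) × 14100 = 5350 mmHg
P(gaseous products) = (2)/2 × 14100 = 14100 mmHg
P_total at 328 °C = 5350 + 14100 = 19450 mmHg
Scaling to 42.6 °C: P = 19450 × 315.75/601.15 = 10220 mmHg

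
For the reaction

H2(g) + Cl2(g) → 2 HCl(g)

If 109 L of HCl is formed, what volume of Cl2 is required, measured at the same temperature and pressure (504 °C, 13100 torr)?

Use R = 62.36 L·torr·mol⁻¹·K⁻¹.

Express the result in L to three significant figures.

54.5 L

At constant T and P, gas volumes are in the mole ratio: V(Cl2) = (1/2) × 109 = 54.50 L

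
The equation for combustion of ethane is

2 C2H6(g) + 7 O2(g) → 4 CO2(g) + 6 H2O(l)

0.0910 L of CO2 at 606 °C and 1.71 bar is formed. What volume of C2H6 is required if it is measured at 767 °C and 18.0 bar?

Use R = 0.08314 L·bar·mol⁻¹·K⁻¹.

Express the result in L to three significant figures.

0.00511 L

n(CO2) = PV/RT = (1.71 × 0.0910) / (0.08314 × 879.15) = 0.002129 mol
n(C2H6) = (2/4) × 0.002129 = 0.001064 mol
V = nRT/P = 0.001064 × 0.08314 × 1040.15 / 18.0 = 0.005112 L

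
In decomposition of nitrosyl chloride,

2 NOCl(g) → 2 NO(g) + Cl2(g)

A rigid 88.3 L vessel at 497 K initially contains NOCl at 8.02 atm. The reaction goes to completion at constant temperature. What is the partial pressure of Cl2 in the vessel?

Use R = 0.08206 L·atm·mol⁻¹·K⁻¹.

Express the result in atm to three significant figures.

4.01 atm

n(NOCl)₀ = PV/RT = (8.02 × 88.3) / (0.08206 × 497) = 17.36 mol
n(Cl2) = (1/2) × 17.36 = 8.680 mol
P(Cl2) = nRT/V = 8.680 × 0.08206 × 497 / 88.3 = 4.009 atm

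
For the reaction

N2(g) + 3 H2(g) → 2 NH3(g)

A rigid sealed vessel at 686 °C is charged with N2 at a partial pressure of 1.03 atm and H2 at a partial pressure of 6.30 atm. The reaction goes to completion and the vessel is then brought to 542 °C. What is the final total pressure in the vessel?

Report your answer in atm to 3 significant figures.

At constant V, partial pressures at 686 °C are proportional to moles, so apply stoichiometry directly to pressures.
P(H2) required for 1.03 atm of N2 = (3/1) × 1.03 = 3.090 atm; available 6.30 atm, so N2 is limiting.
P(H2) remaining = 6.30 − (3/1) × 1.03 = 3.210 atm
P(gaseous products) = (2)/1 × 1.03 = 2.060 atm
P_total at 686 °C = 3.210 + 2.060 = 5.270 atm
Scaling to 542 °C: P = 5.270 × 815.15/959.15 = 4.479 atm

4.48 atm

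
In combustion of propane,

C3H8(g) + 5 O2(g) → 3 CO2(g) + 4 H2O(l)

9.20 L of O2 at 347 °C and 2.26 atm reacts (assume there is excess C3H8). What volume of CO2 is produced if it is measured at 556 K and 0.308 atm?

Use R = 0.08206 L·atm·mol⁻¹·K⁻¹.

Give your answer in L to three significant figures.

n(O2) = PV/RT = (2.26 × 9.20) / (0.08206 × 620.15) = 0.4086 mol
n(CO2) = (3/5) × 0.4086 = 0.2452 mol
V = nRT/P = 0.2452 × 0.08206 × 556 / 0.308 = 36.32 L

36.3 L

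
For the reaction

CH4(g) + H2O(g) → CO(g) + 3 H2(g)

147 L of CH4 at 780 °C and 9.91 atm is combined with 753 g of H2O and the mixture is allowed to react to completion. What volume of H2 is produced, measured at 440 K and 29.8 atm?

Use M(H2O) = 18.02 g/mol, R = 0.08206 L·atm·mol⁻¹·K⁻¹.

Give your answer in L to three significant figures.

61.3 L

n(CH4) = PV/RT = (9.91 × 147) / (0.08206 × 1053.15) = 16.86 mol
n(H2O) = 753 / 18.02 = 41.79 mol
For 16.86 mol CH4, stoichiometry requires (1/1) × 16.86 = 16.86 mol H2O; 41.79 mol is available, so CH4 is limiting.
n(H2) = (3/1) × 16.86 = 50.58 mol
V(H2) = nRT/P = 50.58 × 0.08206 × 440 / 29.8 = 61.28 L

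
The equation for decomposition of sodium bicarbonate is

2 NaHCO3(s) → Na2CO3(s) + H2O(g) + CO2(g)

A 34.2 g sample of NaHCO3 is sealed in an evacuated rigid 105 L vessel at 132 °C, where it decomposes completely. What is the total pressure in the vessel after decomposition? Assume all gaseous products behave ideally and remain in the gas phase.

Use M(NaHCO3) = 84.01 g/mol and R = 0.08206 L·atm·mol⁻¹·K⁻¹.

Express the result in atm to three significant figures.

0.129 atm

n(NaHCO3) = 34.2 / 84.01 = 0.4071 mol
n(gas produced) = (2/2) × 0.4071 = 0.4071 mol
P = nRT/V = 0.4071 × 0.08206 × 405.15 / 105 = 0.1289 atm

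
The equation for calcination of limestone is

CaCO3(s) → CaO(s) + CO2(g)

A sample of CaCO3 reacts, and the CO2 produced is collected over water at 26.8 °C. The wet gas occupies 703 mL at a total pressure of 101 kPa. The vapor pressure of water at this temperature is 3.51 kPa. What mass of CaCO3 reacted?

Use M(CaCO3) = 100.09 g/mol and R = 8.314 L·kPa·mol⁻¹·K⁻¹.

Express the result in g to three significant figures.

2.75 g

P(CO2) = 101 − 3.51 = 97.49 kPa
n(CO2) = PV/RT = (97.49 × 0.7030) / (8.314 × 299.95) = 0.02748 mol
n(CaCO3) = (1/1) × 0.02748 = 0.02748 mol
m(CaCO3) = 0.02748 × 100.09 = 2.750 g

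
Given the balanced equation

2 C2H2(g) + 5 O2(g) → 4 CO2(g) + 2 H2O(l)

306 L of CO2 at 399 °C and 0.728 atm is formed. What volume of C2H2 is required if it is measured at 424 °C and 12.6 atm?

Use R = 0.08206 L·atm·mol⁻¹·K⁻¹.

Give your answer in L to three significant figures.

9.17 L

n(CO2) = PV/RT = (0.728 × 306) / (0.08206 × 672.15) = 4.039 mol
n(C2H2) = (2/4) × 4.039 = 2.019 mol
V = nRT/P = 2.019 × 0.08206 × 697.15 / 12.6 = 9.167 L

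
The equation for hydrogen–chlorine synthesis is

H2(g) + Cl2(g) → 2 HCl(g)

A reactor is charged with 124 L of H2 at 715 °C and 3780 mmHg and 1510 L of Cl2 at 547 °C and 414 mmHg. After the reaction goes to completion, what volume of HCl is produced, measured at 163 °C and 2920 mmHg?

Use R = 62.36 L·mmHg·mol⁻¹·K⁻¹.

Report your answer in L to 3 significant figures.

142 L

n(H2) = PV/RT = (3780 × 124) / (62.36 × 988.15) = 7.606 mol
n(Cl2) = PV/RT = (414 × 1510) / (62.36 × 820.15) = 12.22 mol
For 7.606 mol H2, stoichiometry requires (1/1) × 7.606 = 7.606 mol Cl2; 12.22 mol is available, so H2 is limiting.
n(HCl) = (2/1) × 7.606 = 15.21 mol
V(HCl) = nRT/P = 15.21 × 62.36 × 436.15 / 2920 = 141.7 L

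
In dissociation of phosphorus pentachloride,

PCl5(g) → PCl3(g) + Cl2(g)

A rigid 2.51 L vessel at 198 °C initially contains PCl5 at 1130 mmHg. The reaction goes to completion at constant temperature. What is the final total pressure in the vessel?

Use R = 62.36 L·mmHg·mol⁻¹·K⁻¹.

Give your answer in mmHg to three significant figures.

Since T and V are fixed, P_final/P_initial = n_final/n_initial = 2/1.
P_final = (2/1) × 1130 = 2260 mmHg

2260 mmHg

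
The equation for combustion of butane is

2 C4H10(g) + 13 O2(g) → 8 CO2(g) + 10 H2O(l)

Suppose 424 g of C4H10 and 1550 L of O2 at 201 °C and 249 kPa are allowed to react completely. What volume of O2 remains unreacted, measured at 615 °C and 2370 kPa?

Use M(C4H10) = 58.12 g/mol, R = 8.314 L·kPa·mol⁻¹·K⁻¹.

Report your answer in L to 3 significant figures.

157 L

n(C4H10) = 424 / 58.12 = 7.295 mol
n(O2) = PV/RT = (249 × 1550) / (8.314 × 474.15) = 97.91 mol
For 7.295 mol C4H10, stoichiometry requires (13/2) × 7.295 = 47.42 mol O2; 97.91 mol is available, so C4H10 is limiting.
n(O2) consumed = (13/2) × 7.295 = 47.42 mol; remaining = 97.91 − 47.42 = 50.49 mol
V(O2) = nRT/P = 50.49 × 8.314 × 888.15 / 2370 = 157.3 L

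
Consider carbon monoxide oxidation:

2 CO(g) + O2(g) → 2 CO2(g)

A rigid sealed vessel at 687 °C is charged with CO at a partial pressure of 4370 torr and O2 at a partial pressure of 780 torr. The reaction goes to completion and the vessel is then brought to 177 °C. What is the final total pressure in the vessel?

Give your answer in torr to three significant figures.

2050 torr

At constant V, partial pressures at 687 °C are proportional to moles, so apply stoichiometry directly to pressures.
P(O2) required for 4370 torr of CO = (1/2) × 4370 = 2185 torr; available 780 torr, so O2 is limiting.
P(CO) remaining = 4370 − (2/1) × 780 = 2810 torr
P(gaseous products) = (2)/1 × 780 = 1560 torr
P_total at 687 °C = 2810 + 1560 = 4370 torr
Scaling to 177 °C: P = 4370 × 450.15/960.15 = 2049 torr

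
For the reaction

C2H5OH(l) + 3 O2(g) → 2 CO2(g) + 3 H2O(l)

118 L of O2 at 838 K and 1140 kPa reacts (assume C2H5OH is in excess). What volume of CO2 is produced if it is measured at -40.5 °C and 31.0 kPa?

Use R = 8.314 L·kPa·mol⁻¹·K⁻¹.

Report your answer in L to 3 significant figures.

803 L

n(O2) = PV/RT = (1140 × 118) / (8.314 × 838) = 19.31 mol
n(CO2) = (2/3) × 19.31 = 12.87 mol
V = nRT/P = 12.87 × 8.314 × 232.65 / 31.0 = 803.0 L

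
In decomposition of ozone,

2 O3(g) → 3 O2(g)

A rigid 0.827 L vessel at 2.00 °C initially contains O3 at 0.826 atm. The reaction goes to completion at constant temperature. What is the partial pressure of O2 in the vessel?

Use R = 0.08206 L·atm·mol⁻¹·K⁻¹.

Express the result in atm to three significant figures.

1.24 atm

n(O3)₀ = PV/RT = (0.826 × 0.827) / (0.08206 × 275.15) = 0.03025 mol
n(O2) = (3/2) × 0.03025 = 0.04537 mol
P(O2) = nRT/V = 0.04537 × 0.08206 × 275.15 / 0.827 = 1.239 atm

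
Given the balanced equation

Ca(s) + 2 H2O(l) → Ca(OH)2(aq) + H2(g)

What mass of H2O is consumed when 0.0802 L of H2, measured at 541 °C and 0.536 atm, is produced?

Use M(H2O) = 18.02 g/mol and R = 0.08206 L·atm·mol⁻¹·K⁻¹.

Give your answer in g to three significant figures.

n(H2) = PV/RT = (0.536 × 0.0802) / (0.08206 × 814.15) = 0.0006434 mol
n(H2O) = (2/1) × 0.0006434 = 0.001287 mol
m(H2O) = 0.001287 × 18.02 = 0.02319 g

0.0232 g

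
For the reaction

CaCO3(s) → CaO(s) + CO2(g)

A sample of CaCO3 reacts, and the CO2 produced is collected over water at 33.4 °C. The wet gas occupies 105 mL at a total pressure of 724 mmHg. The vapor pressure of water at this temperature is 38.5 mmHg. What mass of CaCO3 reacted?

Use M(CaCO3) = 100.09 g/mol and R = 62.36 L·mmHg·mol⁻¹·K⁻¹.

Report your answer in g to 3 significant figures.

P(CO2) = 724 − 38.5 = 685.5 mmHg
n(CO2) = PV/RT = (685.5 × 0.1050) / (62.36 × 306.55) = 0.003765 mol
n(CaCO3) = (1/1) × 0.003765 = 0.003765 mol
m(CaCO3) = 0.003765 × 100.09 = 0.3768 g

0.377 g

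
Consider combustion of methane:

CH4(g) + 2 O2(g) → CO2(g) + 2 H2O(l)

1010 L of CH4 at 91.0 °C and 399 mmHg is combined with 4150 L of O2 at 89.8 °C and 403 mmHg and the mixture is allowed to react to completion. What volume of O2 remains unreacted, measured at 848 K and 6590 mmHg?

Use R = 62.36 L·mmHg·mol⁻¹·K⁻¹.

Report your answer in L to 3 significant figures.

n(CH4) = PV/RT = (399 × 1010) / (62.36 × 364.15) = 17.75 mol
n(O2) = PV/RT = (403 × 4150) / (62.36 × 362.95) = 73.89 mol
For 17.75 mol CH4, stoichiometry requires (2/1) × 17.75 = 35.50 mol O2; 73.89 mol is available, so CH4 is limiting.
n(O2) consumed = (2/1) × 17.75 = 35.50 mol; remaining = 73.89 − 35.50 = 38.39 mol
V(O2) = nRT/P = 38.39 × 62.36 × 848 / 6590 = 308.1 L

308 L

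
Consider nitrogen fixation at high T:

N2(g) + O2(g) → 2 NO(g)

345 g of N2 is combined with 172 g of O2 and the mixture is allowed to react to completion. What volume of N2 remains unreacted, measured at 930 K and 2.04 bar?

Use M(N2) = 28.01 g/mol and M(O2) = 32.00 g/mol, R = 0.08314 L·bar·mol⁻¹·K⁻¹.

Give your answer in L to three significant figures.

n(N2) = 345 / 28.01 = 12.32 mol
n(O2) = 172 / 32.00 = 5.375 mol
For 12.32 mol N2, stoichiometry requires (1/1) × 12.32 = 12.32 mol O2; 5.375 mol is available, so O2 is limiting.
n(N2) consumed = (1/1) × 5.375 = 5.375 mol; remaining = 12.32 − 5.375 = 6.945 mol
V(N2) = nRT/P = 6.945 × 0.08314 × 930 / 2.04 = 263.2 L

263 L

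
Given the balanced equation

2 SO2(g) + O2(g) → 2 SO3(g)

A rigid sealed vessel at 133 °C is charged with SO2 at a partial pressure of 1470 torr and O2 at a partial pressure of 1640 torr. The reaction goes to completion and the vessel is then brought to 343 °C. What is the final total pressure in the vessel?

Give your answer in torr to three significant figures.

3600 torr

Because the vessel is rigid and T is held at 133 °C, work the stoichiometry in partial pressures (P_i = n_iRT/V).
P(O2) required for 1470 torr of SO2 = (1/2) × 1470 = 735.0 torr; available 1640 torr, so SO2 is limiting.
P(O2) remaining = 1640 − (1/2) × 1470 = 905.0 torr
P(gaseous products) = (2)/2 × 1470 = 1470 torr
P_total at 133 °C = 905.0 + 1470 = 2375 torr
Scaling to 343 °C: P = 2375 × 616.15/406.15 = 3603 torr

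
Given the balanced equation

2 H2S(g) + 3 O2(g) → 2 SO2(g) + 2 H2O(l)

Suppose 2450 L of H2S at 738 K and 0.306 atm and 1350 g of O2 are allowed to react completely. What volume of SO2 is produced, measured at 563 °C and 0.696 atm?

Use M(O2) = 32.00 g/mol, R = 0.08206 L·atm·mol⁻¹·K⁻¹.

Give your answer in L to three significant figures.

n(H2S) = PV/RT = (0.306 × 2450) / (0.08206 × 738) = 12.38 mol
n(O2) = 1350 / 32.00 = 42.19 mol
For 12.38 mol H2S, stoichiometry requires (3/2) × 12.38 = 18.57 mol O2; 42.19 mol is available, so H2S is limiting.
n(SO2) = (2/2) × 12.38 = 12.38 mol
V(SO2) = nRT/P = 12.38 × 0.08206 × 836.15 / 0.696 = 1220 L

1220 L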